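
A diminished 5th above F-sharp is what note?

C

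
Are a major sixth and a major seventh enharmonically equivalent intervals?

No

A major sixth spans 9 semitones; a major seventh spans 11.
The spans differ, so they are not enharmonic equivalents.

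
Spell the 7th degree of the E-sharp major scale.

D##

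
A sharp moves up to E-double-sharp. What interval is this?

augmented fifth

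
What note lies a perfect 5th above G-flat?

A fifth above G lands on the letter D.
A perfect fifth spans 7 semitones, so Gb moves to pitch class 1. On the letter D that is Db.

Db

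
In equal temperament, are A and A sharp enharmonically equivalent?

A is pitch class 9; A# is pitch class 10.
The pitch classes differ (9 vs. 10), so they are not enharmonic equivalents.

No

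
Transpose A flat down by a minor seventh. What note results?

Bb

A down a major seventh is Bb, so the target letter is B.
From Ab, a minor seventh is 10 semitones down: Bb.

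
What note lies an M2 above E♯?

E up a major second is F#, so the target letter is F.
From E#, a major second is 2 semitones up: F##.

F##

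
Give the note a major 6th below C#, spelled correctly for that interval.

E

C down a major sixth is Eb, so the target letter is E.
From C#, a major sixth is 9 semitones down: E.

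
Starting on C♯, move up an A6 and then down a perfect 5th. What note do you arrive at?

D##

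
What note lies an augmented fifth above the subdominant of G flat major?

G

The subdominant of Gb major is Cb.
An augmented fifth (8 semitones) above Cb lands on the letter G, giving G.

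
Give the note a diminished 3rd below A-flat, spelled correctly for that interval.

F#

A down a major third is F, so the target letter is F.
From Ab, a diminished third is 2 semitones down: F#.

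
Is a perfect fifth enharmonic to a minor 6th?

A perfect fifth spans 7 semitones; a minor sixth spans 8.
The spans differ, so they are not enharmonic equivalents.

No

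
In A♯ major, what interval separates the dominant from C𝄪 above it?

major sixth

The dominant of A# major is E#.
E# up to C##: letters E→C make it a sixth; 9 semitones makes it major.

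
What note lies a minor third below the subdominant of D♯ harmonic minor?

The subdominant of D# harmonic minor is G#.
A minor third (3 semitones) below G# lands on the letter E, giving E#.

E#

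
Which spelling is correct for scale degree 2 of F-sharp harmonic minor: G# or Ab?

G#

Each scale degree takes a distinct letter name. Degree 2 of a scale on F must use the letter G.
G# and Ab are enharmonically the same pitch, but only G# uses the letter G, so it is the correct spelling here.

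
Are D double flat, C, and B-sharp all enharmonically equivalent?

Dbb is pitch class 0; C is pitch class 0; B# is pitch class 0.
All spellings map to pitch class 0, so they are enharmonically equivalent.

Yes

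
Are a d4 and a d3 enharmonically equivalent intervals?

A diminished fourth spans 4 semitones; a diminished third spans 2.
The spans differ, so they are not enharmonic equivalents.

No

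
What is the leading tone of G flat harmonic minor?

F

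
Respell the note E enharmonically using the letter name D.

D##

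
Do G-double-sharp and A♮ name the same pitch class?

Yes

G## = pitch class 9 and A = pitch class 9 — the same pitch class, so they are enharmonic equivalents.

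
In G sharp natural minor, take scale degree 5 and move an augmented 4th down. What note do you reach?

Scale degree 5 of G# natural minor is D#.
An augmented fourth (6 semitones) below D# lands on the letter A, giving A.

A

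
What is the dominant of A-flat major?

The Ab major scale runs Ab Bb C Db Eb F G.
Degree 5 is Eb.

Eb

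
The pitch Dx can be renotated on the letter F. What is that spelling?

Plain F sits 1 semitone above D##, so on the letter F the same pitch needs a flat: Fb.

Fb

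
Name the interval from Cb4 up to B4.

Counting letters C–D–E–F–G–A–B gives a seventh.
Cb→B = 12 semitones, 1 wider than the major seventh (11), so augmented.

augmented seventh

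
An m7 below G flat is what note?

Ab

G down a major seventh is Ab, so the target letter is A.
From Gb, a minor seventh is 10 semitones down: Ab.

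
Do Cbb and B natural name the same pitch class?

No

Two spellings are enharmonically equivalent only if they share a pitch class.
Here Cbb → 10, B → 11; 10 ≠ 11, so they are not.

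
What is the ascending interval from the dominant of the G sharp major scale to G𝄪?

The dominant of G# major is D#.
D# up to G##: letters D→G make it a fourth; 6 semitones makes it augmented.

augmented fourth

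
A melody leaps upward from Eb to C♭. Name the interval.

minor sixth

The letter names run E→C, a span of 5 letter steps, so the interval is some kind of sixth.
Eb to Cb is 8 semitones. A major sixth is 9, so 8 makes it minor.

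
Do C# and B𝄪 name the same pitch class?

Yes

C# = pitch class 1 and B## = pitch class 1 — the same pitch class, so they are enharmonic equivalents.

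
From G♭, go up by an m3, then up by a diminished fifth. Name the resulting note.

A minor third up from Gb is Bbb (letter B, 3 semitones up).
A diminished fifth up from Bbb is Fbb (letter F, 6 semitones up).

Fbb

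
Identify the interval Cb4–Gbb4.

diminished fifth

The letter names run C→G, a span of 4 letter steps, so the interval is some kind of fifth.
Cb to Gbb is 6 semitones. A perfect fifth is 7, so 6 makes it diminished.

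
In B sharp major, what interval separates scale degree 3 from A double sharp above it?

Scale degree 3 of B# major is D##.
D## up to A##: letters D→A make it a fifth; 7 semitones makes it perfect.

perfect fifth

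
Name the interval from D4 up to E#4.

augmented second

Counting letters D–E gives a second.
D→E# = 3 semitones, 1 wider than the major second (2), so augmented.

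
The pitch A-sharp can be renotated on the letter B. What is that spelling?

A# is pitch class 10. The letter B alone is pitch class 11.
To reach pitch class 10 from B requires an offset of -1 semitone, i.e. flat: Bb.

Bb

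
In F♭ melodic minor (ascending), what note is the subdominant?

Bbb

The Fb melodic minor (ascending) scale runs Fb Gb Abb Bbb Cb Db Eb.
Degree 4 is Bbb.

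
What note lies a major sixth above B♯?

G##

A sixth above B lands on the letter G.
A major sixth spans 9 semitones, so B# moves to pitch class 9. On the letter G that is G##.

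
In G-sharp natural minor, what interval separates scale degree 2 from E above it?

diminished fifth

Scale degree 2 of G# natural minor is A#.
A# up to E: letters A→E make it a fifth; 6 semitones makes it diminished.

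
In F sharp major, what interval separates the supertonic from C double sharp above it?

The supertonic of F# major is G#.
G# up to C##: letters G→C make it a fourth; 6 semitones makes it augmented.

augmented fourth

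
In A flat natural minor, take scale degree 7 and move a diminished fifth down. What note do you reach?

Scale degree 7 of Ab natural minor is Gb.
A diminished fifth (6 semitones) below Gb lands on the letter C, giving C.

C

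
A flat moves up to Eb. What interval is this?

perfect fifth

Counting letters A–B–C–D–E gives a fifth.
Ab→Eb = 7 semitones, exactly the perfect fifth.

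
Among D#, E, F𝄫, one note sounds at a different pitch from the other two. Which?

E

In 12-tone equal temperament, enharmonic equivalents share a pitch class. D# is pitch class 3; E is pitch class 4; Fbb is pitch class 3.
D# and Fbb share pitch class 3, while E is pitch class 4.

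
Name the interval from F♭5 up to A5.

augmented third

The letter names run F→A, a span of 2 letter steps, so the interval is some kind of third.
Fb to A is 5 semitones. A major third is 4, so 5 makes it augmented.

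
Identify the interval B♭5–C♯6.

Counting letters B–C gives a second.
Bb→C# = 3 semitones, 1 wider than the major second (2), so augmented.

augmented second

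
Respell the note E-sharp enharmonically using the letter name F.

F

E# is pitch class 5. The letter F alone is pitch class 5.
Pitch class 5 on F needs no accidental: F.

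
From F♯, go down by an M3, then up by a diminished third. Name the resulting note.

A major third down from F# is D (letter D, 4 semitones down).
A diminished third up from D is Fb (letter F, 2 semitones up).

Fb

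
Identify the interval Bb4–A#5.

augmented seventh

Counting letters B–C–D–E–F–G–A gives a seventh.
Bb→A# = 12 semitones, 1 wider than the major seventh (11), so augmented.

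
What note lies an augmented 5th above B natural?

F##

B up a perfect fifth is F#, so the target letter is F.
From B, an augmented fifth is 8 semitones up: F##.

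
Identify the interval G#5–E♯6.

Counting letters G–A–B–C–D–E gives a sixth.
G#→E# = 9 semitones, exactly the major sixth.

major sixth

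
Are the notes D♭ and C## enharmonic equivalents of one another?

No

Db is pitch class 1; C## is pitch class 2.
The pitch classes differ (1 vs. 2), so they are not enharmonic equivalents.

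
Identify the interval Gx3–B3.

The letter names run G→B, a span of 2 letter steps, so the interval is some kind of third.
G## to B is 2 semitones. A major third is 4, so 2 makes it diminished.

diminished third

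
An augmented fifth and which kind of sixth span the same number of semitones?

minor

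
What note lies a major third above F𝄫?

A third above F lands on the letter A.
A major third spans 4 semitones, so Fbb moves to pitch class 7. On the letter A that is Abb.

Abb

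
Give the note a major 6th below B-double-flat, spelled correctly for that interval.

B down a major sixth is D, so the target letter is D.
From Bbb, a major sixth is 9 semitones down: Dbb.

Dbb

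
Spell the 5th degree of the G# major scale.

D#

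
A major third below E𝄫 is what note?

A third below E lands on the letter C.
A major third spans 4 semitones, so Ebb moves to pitch class 10. On the letter C that is Cbb.

Cbb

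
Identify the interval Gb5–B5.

augmented third

Counting letters G–A–B gives a third.
Gb→B = 5 semitones, 1 wider than the major third (4), so augmented.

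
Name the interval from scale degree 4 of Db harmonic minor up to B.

augmented third

Scale degree 4 of Db harmonic minor is Gb.
Gb up to B: letters G→B make it a third; 5 semitones makes it augmented.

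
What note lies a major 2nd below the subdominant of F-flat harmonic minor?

The subdominant of Fb harmonic minor is Bbb.
A major second (2 semitones) below Bbb lands on the letter A, giving Abb.

Abb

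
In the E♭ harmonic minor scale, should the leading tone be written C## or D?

Each scale degree takes a distinct letter name. Degree 7 of a scale on E must use the letter D.
D and C## are enharmonically the same pitch, but only D uses the letter D, so it is the correct spelling here.

D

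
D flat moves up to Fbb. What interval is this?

diminished third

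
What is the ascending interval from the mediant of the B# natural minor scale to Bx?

The mediant of B# natural minor is D#.
D# up to B##: letters D→B make it a sixth; 10 semitones makes it augmented.

augmented sixth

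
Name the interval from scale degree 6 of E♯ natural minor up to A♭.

diminished sixth

Scale degree 6 of E# natural minor is C#.
C# up to Ab: letters C→A make it a sixth; 7 semitones makes it diminished.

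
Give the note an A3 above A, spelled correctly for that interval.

A up a major third is C#, so the target letter is C.
From A, an augmented third is 5 semitones up: C##.

C##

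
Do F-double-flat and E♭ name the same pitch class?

Yes

Fbb is pitch class 3; Eb is pitch class 3.
All spellings map to pitch class 3, so they are enharmonically equivalent.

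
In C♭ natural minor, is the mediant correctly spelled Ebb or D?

Ebb

Each scale degree takes a distinct letter name. Degree 3 of a scale on C must use the letter E.
Ebb and D are enharmonically the same pitch, but only Ebb uses the letter E, so it is the correct spelling here.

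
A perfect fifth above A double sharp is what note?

A fifth above A lands on the letter E.
A perfect fifth spans 7 semitones, so A## moves to pitch class 6. On the letter E that is E##.

E##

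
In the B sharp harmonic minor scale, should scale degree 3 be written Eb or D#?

D#

Each scale degree takes a distinct letter name. Degree 3 of a scale on B must use the letter D.
D# and Eb are enharmonically the same pitch, but only D# uses the letter D, so it is the correct spelling here.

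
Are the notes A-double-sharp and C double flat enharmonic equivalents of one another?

Two spellings are enharmonically equivalent only if they share a pitch class.
Here A## → 11, Cbb → 10; 10 ≠ 11, so they are not.

No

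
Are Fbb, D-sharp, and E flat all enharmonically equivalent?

Fbb = pitch class 3 and D# = pitch class 3 and Eb = pitch class 3 — the same pitch class, so they are enharmonic equivalents.

Yes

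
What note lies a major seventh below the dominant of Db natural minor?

Bbb

The dominant of Db natural minor is Ab.
A major seventh (11 semitones) below Ab lands on the letter B, giving Bbb.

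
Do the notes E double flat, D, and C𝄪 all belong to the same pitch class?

Yes

Ebb = pitch class 2 and D = pitch class 2 and C## = pitch class 2 — the same pitch class, so they are enharmonic equivalents.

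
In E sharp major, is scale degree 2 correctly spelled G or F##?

Each scale degree takes a distinct letter name. Degree 2 of a scale on E must use the letter F.
F## and G are enharmonically the same pitch, but only F## uses the letter F, so it is the correct spelling here.

F##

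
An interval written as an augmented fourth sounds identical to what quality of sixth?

doubly diminished

An augmented fourth spans 6 semitones.
A sixth spanning 6 semitones is doubly diminished (the major sixth is 9).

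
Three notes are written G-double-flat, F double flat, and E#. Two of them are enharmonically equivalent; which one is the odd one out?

In 12-tone equal temperament, enharmonic equivalents share a pitch class. Gbb is pitch class 5; Fbb is pitch class 3; E# is pitch class 5.
Gbb and E# share pitch class 5, while Fbb is pitch class 3.

Fbb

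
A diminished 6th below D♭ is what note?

F#

D down a major sixth is F, so the target letter is F.
From Db, a diminished sixth is 7 semitones down: F#.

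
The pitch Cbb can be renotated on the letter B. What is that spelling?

Bb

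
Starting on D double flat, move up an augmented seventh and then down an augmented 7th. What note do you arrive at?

Dbb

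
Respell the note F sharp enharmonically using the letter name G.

Gb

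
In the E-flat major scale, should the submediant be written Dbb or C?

Each scale degree takes a distinct letter name. Degree 6 of a scale on E must use the letter C.
C and Dbb are enharmonically the same pitch, but only C uses the letter C, so it is the correct spelling here.

C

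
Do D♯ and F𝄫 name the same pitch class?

Yes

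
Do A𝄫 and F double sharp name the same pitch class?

Yes

Abb = pitch class 7 and F## = pitch class 7 — the same pitch class, so they are enharmonic equivalents.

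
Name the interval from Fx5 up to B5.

diminished fourth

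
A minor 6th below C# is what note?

E#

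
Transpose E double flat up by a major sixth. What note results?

E up a major sixth is C#, so the target letter is C.
From Ebb, a major sixth is 9 semitones up: Cb.

Cb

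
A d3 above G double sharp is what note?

A third above G lands on the letter B.
A diminished third spans 2 semitones, so G## moves to pitch class 11. On the letter B that is B.

B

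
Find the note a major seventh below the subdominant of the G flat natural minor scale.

The subdominant of Gb natural minor is Cb.
A major seventh (11 semitones) below Cb lands on the letter D, giving Dbb.

Dbb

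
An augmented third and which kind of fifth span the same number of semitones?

An augmented third spans 5 semitones.
A fifth spanning 5 semitones is doubly diminished (the perfect fifth is 7).

doubly diminished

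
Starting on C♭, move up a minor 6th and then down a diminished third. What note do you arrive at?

A minor sixth up from Cb is Abb (letter A, 8 semitones up).
A diminished third down from Abb is F (letter F, 2 semitones down).

F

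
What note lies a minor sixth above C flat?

Abb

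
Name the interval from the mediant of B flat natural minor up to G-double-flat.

diminished fourth

The mediant of Bb natural minor is Db.
Db up to Gbb: letters D→G make it a fourth; 4 semitones makes it diminished.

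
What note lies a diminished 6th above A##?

A sixth above A lands on the letter F.
A diminished sixth spans 7 semitones, so A## moves to pitch class 6. On the letter F that is F#.

F#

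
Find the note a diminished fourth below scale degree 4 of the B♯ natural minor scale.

Scale degree 4 of B# natural minor is E#.
A diminished fourth (4 semitones) below E# lands on the letter B, giving B##.

B##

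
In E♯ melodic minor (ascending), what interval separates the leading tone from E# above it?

minor second

The leading tone of E# melodic minor (ascending) is D##.
D## up to E#: letters D→E make it a second; 1 semitone makes it minor.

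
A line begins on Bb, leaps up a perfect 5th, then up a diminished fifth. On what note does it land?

Cb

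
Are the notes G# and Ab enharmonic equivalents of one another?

Yes

G# = pitch class 8 and Ab = pitch class 8 — the same pitch class, so they are enharmonic equivalents.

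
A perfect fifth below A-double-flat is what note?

Dbb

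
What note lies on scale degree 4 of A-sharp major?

The A# major scale runs A# B# C## D# E# F## G##.
Degree 4 is D#.

D#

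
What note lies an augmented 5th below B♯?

E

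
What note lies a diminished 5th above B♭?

Fb

A fifth above B lands on the letter F.
A diminished fifth spans 6 semitones, so Bb moves to pitch class 4. On the letter F that is Fb.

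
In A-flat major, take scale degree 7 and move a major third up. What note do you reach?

B

Scale degree 7 of Ab major is G.
A major third (4 semitones) above G lands on the letter B, giving B.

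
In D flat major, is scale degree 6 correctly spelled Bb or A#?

Bb

Each scale degree takes a distinct letter name. Degree 6 of a scale on D must use the letter B.
Bb and A# are enharmonically the same pitch, but only Bb uses the letter B, so it is the correct spelling here.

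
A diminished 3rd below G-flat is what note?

E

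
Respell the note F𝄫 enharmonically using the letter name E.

Plain E sits 1 semitone above Fbb, so on the letter E the same pitch needs a flat: Eb.

Eb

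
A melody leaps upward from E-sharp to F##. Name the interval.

Counting letters E–F gives a second.
E#→F## = 2 semitones, exactly the major second.

major second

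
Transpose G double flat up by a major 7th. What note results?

Fb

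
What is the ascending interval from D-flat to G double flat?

Counting letters D–E–F–G gives a fourth.
Db→Gbb = 4 semitones, 1 narrower than the perfect fourth (5), so diminished.

diminished fourth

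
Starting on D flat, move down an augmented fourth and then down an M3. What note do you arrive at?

Fbb

An augmented fourth down from Db is Abb (letter A, 6 semitones down).
A major third down from Abb is Fbb (letter F, 4 semitones down).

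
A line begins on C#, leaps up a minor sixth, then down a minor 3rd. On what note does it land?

F#

A minor sixth up from C# is A (letter A, 8 semitones up).
A minor third down from A is F# (letter F, 3 semitones down).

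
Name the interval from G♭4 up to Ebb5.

Counting letters G–A–B–C–D–E gives a sixth.
Gb→Ebb = 8 semitones, 1 narrower than the major sixth (9), so minor.

minor sixth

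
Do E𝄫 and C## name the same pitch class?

Yes

Ebb is pitch class 2; C## is pitch class 2.
All spellings map to pitch class 2, so they are enharmonically equivalent.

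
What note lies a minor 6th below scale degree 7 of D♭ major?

E

Scale degree 7 of Db major is C.
A minor sixth (8 semitones) below C lands on the letter E, giving E.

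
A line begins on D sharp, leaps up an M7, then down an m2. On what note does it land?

A major seventh up from D# is C## (letter C, 11 semitones up).
A minor second down from C## is B## (letter B, 1 semitone down).

B##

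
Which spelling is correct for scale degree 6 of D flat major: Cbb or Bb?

Bb

Each scale degree takes a distinct letter name. Degree 6 of a scale on D must use the letter B.
Bb and Cbb are enharmonically the same pitch, but only Bb uses the letter B, so it is the correct spelling here.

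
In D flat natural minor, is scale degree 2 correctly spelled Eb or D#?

Each scale degree takes a distinct letter name. Degree 2 of a scale on D must use the letter E.
Eb and D# are enharmonically the same pitch, but only Eb uses the letter E, so it is the correct spelling here.

Eb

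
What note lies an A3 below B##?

G#

B down a major third is G, so the target letter is G.
From B##, an augmented third is 5 semitones down: G#.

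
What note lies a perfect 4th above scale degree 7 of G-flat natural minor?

Scale degree 7 of Gb natural minor is Fb.
A perfect fourth (5 semitones) above Fb lands on the letter B, giving Bbb.

Bbb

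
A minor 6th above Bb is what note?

Gb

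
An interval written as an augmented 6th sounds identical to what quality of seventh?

minor

An augmented sixth spans 10 semitones.
A seventh spanning 10 semitones is minor (the major seventh is 11).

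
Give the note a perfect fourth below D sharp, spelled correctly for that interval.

D down a perfect fourth is A, so the target letter is A.
From D#, a perfect fourth is 5 semitones down: A#.

A#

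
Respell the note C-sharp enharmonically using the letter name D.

C# is pitch class 1. The letter D alone is pitch class 2.
To reach pitch class 1 from D requires an offset of -1 semitone, i.e. flat: Db.

Db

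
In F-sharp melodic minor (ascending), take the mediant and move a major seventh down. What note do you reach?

The mediant of F# melodic minor (ascending) is A.
A major seventh (11 semitones) below A lands on the letter B, giving Bb.

Bb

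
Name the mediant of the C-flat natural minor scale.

Ebb

Degree 3 takes the letter 2 steps above C, which is E.
In natural minor, degree 3 sits 3 semitones above the tonic. Cb + 3 semitones is pitch class 2, spelled on E as Ebb.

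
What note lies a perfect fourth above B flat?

A fourth above B lands on the letter E.
A perfect fourth spans 5 semitones, so Bb moves to pitch class 3. On the letter E that is Eb.

Eb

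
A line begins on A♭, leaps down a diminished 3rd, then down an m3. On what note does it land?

A diminished third down from Ab is F# (letter F, 2 semitones down).
A minor third down from F# is D# (letter D, 3 semitones down).

D#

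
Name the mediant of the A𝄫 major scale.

Degree 3 takes the letter 2 steps above A, which is C.
In major, degree 3 sits 4 semitones above the tonic. Abb + 4 semitones is pitch class 11, spelled on C as Cb.

Cb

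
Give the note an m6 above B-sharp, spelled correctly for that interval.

A sixth above B lands on the letter G.
A minor sixth spans 8 semitones, so B# moves to pitch class 8. On the letter G that is G#.

G#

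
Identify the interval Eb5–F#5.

augmented second

Counting letters E–F gives a second.
Eb→F# = 3 semitones, 1 wider than the major second (2), so augmented.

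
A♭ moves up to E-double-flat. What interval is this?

diminished fifth

The letter names run A→E, a span of 4 letter steps, so the interval is some kind of fifth.
Ab to Ebb is 6 semitones. A perfect fifth is 7, so 6 makes it diminished.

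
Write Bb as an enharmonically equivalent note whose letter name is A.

Bb is pitch class 10. The letter A alone is pitch class 9.
To reach pitch class 10 from A requires an offset of +1 semitone, i.e. sharp: A#.

A#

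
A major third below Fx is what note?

D#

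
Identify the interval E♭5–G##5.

Counting letters E–F–G gives a third.
Eb→G## = 6 semitones, 2 wider than the major third (4), so doubly augmented.

doubly augmented third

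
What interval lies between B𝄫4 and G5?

augmented sixth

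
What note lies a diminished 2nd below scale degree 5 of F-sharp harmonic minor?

B##

Scale degree 5 of F# harmonic minor is C#.
A diminished second (0 semitones) below C# lands on the letter B, giving B##.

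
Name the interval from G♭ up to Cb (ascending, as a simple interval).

perfect fourth

Counting letters G–A–B–C gives a fourth.
Gb→Cb = 5 semitones, exactly the perfect fourth.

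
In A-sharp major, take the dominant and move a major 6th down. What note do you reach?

G#

The dominant of A# major is E#.
A major sixth (9 semitones) below E# lands on the letter G, giving G#.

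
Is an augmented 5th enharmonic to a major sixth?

An augmented fifth spans 8 semitones; a major sixth spans 9.
The spans differ, so they are not enharmonic equivalents.

No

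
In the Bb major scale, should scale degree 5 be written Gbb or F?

F

Each scale degree takes a distinct letter name. Degree 5 of a scale on B must use the letter F.
F and Gbb are enharmonically the same pitch, but only F uses the letter F, so it is the correct spelling here.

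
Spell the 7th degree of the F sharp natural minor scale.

E

The F# natural minor scale runs F# G# A B C# D E.
Degree 7 is E.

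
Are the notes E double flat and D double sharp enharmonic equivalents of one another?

No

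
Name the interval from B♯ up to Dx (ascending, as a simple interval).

major third

The letter names run B→D, a span of 2 letter steps, so the interval is some kind of third.
B# to D## is 4 semitones. A major third is 4, so 4 makes it major.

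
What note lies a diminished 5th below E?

A fifth below E lands on the letter A.
A diminished fifth spans 6 semitones, so E moves to pitch class 10. On the letter A that is A#.

A#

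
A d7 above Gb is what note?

A seventh above G lands on the letter F.
A diminished seventh spans 9 semitones, so Gb moves to pitch class 3. On the letter F that is Fbb.

Fbb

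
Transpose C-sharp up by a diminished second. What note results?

Db

A second above C lands on the letter D.
A diminished second spans 0 semitones, so C# moves to pitch class 1. On the letter D that is Db.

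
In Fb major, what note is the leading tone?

Eb

Degree 7 takes the letter 6 steps above F, which is E.
In major, degree 7 sits 11 semitones above the tonic. Fb + 11 semitones is pitch class 3, spelled on E as Eb.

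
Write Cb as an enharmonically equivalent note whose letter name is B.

Plain B sits at the same pitch as Cb, so on the letter B the same pitch needs a natural: B.

B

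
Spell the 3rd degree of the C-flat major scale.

The Cb major scale runs Cb Db Eb Fb Gb Ab Bb.
Degree 3 is Eb.

Eb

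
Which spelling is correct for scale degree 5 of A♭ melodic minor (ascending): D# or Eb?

Each scale degree takes a distinct letter name. Degree 5 of a scale on A must use the letter E.
Eb and D# are enharmonically the same pitch, but only Eb uses the letter E, so it is the correct spelling here.

Eb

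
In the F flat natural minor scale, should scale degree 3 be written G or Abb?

Each scale degree takes a distinct letter name. Degree 3 of a scale on F must use the letter A.
Abb and G are enharmonically the same pitch, but only Abb uses the letter A, so it is the correct spelling here.

Abb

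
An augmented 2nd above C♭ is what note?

D

C up a major second is D, so the target letter is D.
From Cb, an augmented second is 3 semitones up: D.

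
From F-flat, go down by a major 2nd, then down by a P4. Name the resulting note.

A major second down from Fb is Ebb (letter E, 2 semitones down).
A perfect fourth down from Ebb is Bbb (letter B, 5 semitones down).

Bbb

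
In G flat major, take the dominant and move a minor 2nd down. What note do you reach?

The dominant of Gb major is Db.
A minor second (1 semitone) below Db lands on the letter C, giving C.

C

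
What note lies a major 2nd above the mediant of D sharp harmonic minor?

G#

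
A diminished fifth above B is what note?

B up a perfect fifth is F#, so the target letter is F.
From B, a diminished fifth is 6 semitones up: F.

F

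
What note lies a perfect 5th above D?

D up a perfect fifth is A, so the target letter is A.
From D, a perfect fifth is 7 semitones up: A.

A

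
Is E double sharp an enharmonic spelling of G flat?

E## is pitch class 6; Gb is pitch class 6.
All spellings map to pitch class 6, so they are enharmonically equivalent.

Yes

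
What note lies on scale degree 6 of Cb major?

Degree 6 takes the letter 5 steps above C, which is A.
In major, degree 6 sits 9 semitones above the tonic. Cb + 9 semitones is pitch class 8, spelled on A as Ab.

Ab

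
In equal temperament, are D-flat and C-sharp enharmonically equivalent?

Db = pitch class 1 and C# = pitch class 1 — the same pitch class, so they are enharmonic equivalents.

Yes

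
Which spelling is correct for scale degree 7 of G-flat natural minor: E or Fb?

Each scale degree takes a distinct letter name. Degree 7 of a scale on G must use the letter F.
Fb and E are enharmonically the same pitch, but only Fb uses the letter F, so it is the correct spelling here.

Fb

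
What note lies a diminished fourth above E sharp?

E up a perfect fourth is A, so the target letter is A.
From E#, a diminished fourth is 4 semitones up: A.

A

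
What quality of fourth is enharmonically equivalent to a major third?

diminished

A major third spans 4 semitones.
A fourth spanning 4 semitones is diminished (the perfect fourth is 5).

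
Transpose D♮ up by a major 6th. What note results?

D up a major sixth is B, so the target letter is B.
From D, a major sixth is 9 semitones up: B.

B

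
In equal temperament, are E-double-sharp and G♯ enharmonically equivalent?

Two spellings are enharmonically equivalent only if they share a pitch class.
Here E## → 6, G# → 8; 6 ≠ 8, so they are not.

No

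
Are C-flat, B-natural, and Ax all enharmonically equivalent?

Yes

Cb = pitch class 11 and B = pitch class 11 and A## = pitch class 11 — the same pitch class, so they are enharmonic equivalents.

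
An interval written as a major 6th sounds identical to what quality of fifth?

A major sixth spans 9 semitones.
A fifth spanning 9 semitones is doubly augmented (the perfect fifth is 7).

doubly augmented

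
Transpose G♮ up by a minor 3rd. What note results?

G up a major third is B, so the target letter is B.
From G, a minor third is 3 semitones up: Bb.

Bb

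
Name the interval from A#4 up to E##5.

The letter names run A→E, a span of 4 letter steps, so the interval is some kind of fifth.
A# to E## is 8 semitones. A perfect fifth is 7, so 8 makes it augmented.

augmented fifth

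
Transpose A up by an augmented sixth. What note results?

A up a major sixth is F#, so the target letter is F.
From A, an augmented sixth is 10 semitones up: F##.

F##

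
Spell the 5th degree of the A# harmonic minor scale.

The A# harmonic minor scale runs A# B# C# D# E# F# G##.
Degree 5 is E#.

E#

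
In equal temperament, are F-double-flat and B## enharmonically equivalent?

Two spellings are enharmonically equivalent only if they share a pitch class.
Here Fbb → 3, B## → 1; 1 ≠ 3, so they are not.

No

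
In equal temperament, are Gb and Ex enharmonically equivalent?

Yes

Gb = pitch class 6 and E## = pitch class 6 — the same pitch class, so they are enharmonic equivalents.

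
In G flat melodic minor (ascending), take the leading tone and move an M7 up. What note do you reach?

The leading tone of Gb melodic minor (ascending) is F.
A major seventh (11 semitones) above F lands on the letter E, giving E.

E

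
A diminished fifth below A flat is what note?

D

A fifth below A lands on the letter D.
A diminished fifth spans 6 semitones, so Ab moves to pitch class 2. On the letter D that is D.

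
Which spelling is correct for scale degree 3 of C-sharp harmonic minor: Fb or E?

Each scale degree takes a distinct letter name. Degree 3 of a scale on C must use the letter E.
E and Fb are enharmonically the same pitch, but only E uses the letter E, so it is the correct spelling here.

E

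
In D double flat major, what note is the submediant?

The Dbb major scale runs Dbb Ebb Fb Gbb Abb Bbb Cb.
Degree 6 is Bbb.

Bbb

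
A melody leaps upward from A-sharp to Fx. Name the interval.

major sixth

Counting letters A–B–C–D–E–F gives a sixth.
A#→F## = 9 semitones, exactly the major sixth.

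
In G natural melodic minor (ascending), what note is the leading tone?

F#

Degree 7 takes the letter 6 steps above G, which is F.
In melodic minor (ascending), degree 7 sits 11 semitones above the tonic. G + 11 semitones is pitch class 6, spelled on F as F#.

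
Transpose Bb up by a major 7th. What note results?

B up a major seventh is A#, so the target letter is A.
From Bb, a major seventh is 11 semitones up: A.

A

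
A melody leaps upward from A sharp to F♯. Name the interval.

Counting letters A–B–C–D–E–F gives a sixth.
A#→F# = 8 semitones, 1 narrower than the major sixth (9), so minor.

minor sixth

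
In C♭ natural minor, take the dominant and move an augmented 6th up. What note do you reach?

E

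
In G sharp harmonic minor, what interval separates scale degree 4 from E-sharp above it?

Scale degree 4 of G# harmonic minor is C#.
C# up to E#: letters C→E make it a third; 4 semitones makes it major.

major third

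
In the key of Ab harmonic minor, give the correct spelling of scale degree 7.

G

The Ab harmonic minor scale runs Ab Bb Cb Db Eb Fb G.
Degree 7 is G.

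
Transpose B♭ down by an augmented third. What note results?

Gbb

A third below B lands on the letter G.
An augmented third spans 5 semitones, so Bb moves to pitch class 5. On the letter G that is Gbb.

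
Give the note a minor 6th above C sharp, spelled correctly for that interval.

A

A sixth above C lands on the letter A.
A minor sixth spans 8 semitones, so C# moves to pitch class 9. On the letter A that is A.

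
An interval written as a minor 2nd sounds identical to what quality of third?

A minor second spans 1 semitone.
A third spanning 1 semitone is doubly diminished (the major third is 4).

doubly diminished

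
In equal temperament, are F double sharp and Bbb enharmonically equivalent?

No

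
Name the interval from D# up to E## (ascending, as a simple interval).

Counting letters D–E gives a second.
D#→E## = 3 semitones, 1 wider than the major second (2), so augmented.

augmented second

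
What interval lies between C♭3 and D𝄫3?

The letter names run C→D, a span of 1 letter step, so the interval is some kind of second.
Cb to Dbb is 1 semitone. A major second is 2, so 1 makes it minor.

minor second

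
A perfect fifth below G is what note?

G down a perfect fifth is C, so the target letter is C.
From G, a perfect fifth is 7 semitones down: C.

C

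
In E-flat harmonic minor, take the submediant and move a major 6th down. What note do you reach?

The submediant of Eb harmonic minor is Cb.
A major sixth (9 semitones) below Cb lands on the letter E, giving Ebb.

Ebb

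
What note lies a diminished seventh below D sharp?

E##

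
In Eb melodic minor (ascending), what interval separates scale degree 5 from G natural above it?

Scale degree 5 of Eb melodic minor (ascending) is Bb.
Bb up to G: letters B→G make it a sixth; 9 semitones makes it major.

major sixth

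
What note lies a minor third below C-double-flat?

Abb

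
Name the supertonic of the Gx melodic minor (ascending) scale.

A##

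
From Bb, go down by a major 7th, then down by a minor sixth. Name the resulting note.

Eb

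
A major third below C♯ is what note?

A

C down a major third is Ab, so the target letter is A.
From C#, a major third is 4 semitones down: A.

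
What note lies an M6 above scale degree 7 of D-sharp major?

A##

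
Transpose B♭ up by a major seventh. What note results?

A

A seventh above B lands on the letter A.
A major seventh spans 11 semitones, so Bb moves to pitch class 9. On the letter A that is A.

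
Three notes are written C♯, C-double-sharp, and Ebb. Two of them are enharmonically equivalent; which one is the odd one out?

C#

In 12-tone equal temperament, enharmonic equivalents share a pitch class. C# is pitch class 1; C## is pitch class 2; Ebb is pitch class 2.
C## and Ebb share pitch class 2, while C# is pitch class 1.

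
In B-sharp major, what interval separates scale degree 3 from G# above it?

Scale degree 3 of B# major is D##.
D## up to G#: letters D→G make it a fourth; 4 semitones makes it diminished.

diminished fourth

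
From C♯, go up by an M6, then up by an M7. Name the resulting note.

G##

A major sixth up from C# is A# (letter A, 9 semitones up).
A major seventh up from A# is G## (letter G, 11 semitones up).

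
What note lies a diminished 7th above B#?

A seventh above B lands on the letter A.
A diminished seventh spans 9 semitones, so B# moves to pitch class 9. On the letter A that is A.

A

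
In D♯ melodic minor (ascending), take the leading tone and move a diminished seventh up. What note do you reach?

The leading tone of D# melodic minor (ascending) is C##.
A diminished seventh (9 semitones) above C## lands on the letter B, giving B.

B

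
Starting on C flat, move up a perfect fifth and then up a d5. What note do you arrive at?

A perfect fifth up from Cb is Gb (letter G, 7 semitones up).
A diminished fifth up from Gb is Dbb (letter D, 6 semitones up).

Dbb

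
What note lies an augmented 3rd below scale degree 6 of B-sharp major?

E

Scale degree 6 of B# major is G##.
An augmented third (5 semitones) below G## lands on the letter E, giving E.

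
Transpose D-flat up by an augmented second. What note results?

D up a major second is E, so the target letter is E.
From Db, an augmented second is 3 semitones up: E.

E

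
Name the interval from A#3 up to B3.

minor second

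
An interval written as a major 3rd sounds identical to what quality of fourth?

A major third spans 4 semitones.
A fourth spanning 4 semitones is diminished (the perfect fourth is 5).

diminished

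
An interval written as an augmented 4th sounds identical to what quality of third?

doubly augmented

An augmented fourth spans 6 semitones.
A third spanning 6 semitones is doubly augmented (the major third is 4).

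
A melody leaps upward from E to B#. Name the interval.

Counting letters E–F–G–A–B gives a fifth.
E→B# = 8 semitones, 1 wider than the perfect fifth (7), so augmented.

augmented fifth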